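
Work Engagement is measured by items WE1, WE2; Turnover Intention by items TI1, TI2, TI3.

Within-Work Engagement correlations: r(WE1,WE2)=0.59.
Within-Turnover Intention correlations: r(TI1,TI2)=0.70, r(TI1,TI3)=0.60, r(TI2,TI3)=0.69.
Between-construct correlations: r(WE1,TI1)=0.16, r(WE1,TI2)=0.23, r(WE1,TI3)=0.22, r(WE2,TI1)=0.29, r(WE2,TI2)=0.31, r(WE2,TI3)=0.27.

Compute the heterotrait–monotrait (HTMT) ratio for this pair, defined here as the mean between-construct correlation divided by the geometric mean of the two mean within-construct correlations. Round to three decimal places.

0.394

Mean heterotrait r = 1.48/6 = 0.2467.
Mean within-WE = 0.59/1 = 0.5900; mean within-TI = 1.99/3 = 0.6633.
Geometric mean = √(0.5900 × 0.6633) = 0.6256.
HTMT = 0.2467 / 0.6256 = 0.394.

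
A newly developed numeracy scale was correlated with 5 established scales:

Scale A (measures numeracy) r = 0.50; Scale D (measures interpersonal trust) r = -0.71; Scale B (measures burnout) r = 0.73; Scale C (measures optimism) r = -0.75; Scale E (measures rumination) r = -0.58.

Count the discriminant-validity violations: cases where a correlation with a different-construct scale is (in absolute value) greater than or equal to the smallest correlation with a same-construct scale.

Convergent (same construct = numeracy): Scale A.
Smallest convergent = 0.50. Discriminant |r|: 0.71, 0.73, 0.75, 0.58; count ≥ 0.50 → 4.

4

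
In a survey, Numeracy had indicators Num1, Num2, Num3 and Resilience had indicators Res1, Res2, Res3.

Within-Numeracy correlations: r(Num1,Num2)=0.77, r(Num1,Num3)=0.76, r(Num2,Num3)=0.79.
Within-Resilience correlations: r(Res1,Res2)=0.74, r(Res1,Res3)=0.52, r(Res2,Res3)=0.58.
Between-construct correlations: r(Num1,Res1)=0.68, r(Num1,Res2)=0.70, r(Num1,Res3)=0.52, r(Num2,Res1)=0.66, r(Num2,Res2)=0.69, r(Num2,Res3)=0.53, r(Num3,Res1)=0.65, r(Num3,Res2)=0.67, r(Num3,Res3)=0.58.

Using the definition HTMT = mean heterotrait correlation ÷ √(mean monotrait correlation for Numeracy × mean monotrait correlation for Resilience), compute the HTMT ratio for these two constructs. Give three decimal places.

Mean heterotrait r = 5.68/9 = 0.6311.
Mean within-Num = 2.32/3 = 0.7733; mean within-Res = 1.84/3 = 0.6133.
Geometric mean = √(0.7733 × 0.6133) = 0.6887.
HTMT = 0.6311 / 0.6887 = 0.916.

0.916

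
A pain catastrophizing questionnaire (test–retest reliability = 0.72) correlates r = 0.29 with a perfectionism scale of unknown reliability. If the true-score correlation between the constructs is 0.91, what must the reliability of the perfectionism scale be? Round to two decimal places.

r_true = r_obs / √(r_xx · r_yy) ⇒ 0.91 = 0.29 / √(0.72 · r_yy).
√(0.72 · r_yy) = 0.29 / 0.91 = 0.3187; 0.72 · r_yy = 0.1016; r_yy = 0.1016 / 0.72 ≈ 0.14.

0.14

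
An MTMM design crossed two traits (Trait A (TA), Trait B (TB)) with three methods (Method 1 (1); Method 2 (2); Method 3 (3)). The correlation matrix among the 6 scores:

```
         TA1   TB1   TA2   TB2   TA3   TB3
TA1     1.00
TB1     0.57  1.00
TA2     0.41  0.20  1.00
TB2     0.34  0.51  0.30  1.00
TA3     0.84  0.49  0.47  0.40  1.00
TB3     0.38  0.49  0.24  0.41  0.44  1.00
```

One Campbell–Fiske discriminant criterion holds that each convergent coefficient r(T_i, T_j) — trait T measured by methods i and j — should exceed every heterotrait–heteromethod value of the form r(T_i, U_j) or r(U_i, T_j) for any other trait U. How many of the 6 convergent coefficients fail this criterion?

1

Checking each validity diagonal entry against its comparison values:
TA (methods 1·2): 0.41 vs {0.34, 0.20} → pass.
TA (methods 1·3): 0.84 vs {0.38, 0.49} → pass.
TA (methods 2·3): 0.47 vs {0.24, 0.40} → pass.
TB (methods 1·2): 0.51 vs {0.20, 0.34} → pass.
TB (methods 1·3): 0.49 vs {0.49, 0.38} → fail.
TB (methods 2·3): 0.41 vs {0.40, 0.24} → pass.
1 of 6 fail.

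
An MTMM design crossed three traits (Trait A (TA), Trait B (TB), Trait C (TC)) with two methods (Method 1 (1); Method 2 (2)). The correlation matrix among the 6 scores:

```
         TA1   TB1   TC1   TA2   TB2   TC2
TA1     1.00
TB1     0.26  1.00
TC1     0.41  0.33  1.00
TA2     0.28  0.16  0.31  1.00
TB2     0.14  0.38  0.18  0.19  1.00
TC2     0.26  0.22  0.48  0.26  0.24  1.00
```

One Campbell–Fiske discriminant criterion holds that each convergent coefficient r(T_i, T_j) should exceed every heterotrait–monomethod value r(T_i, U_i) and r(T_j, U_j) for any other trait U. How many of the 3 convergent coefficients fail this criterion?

1

Convergent coefficients and their comparison sets:
TA (methods 1·2): 0.28 vs {0.26, 0.19, 0.41, 0.26} → fail.
TB (methods 1·2): 0.38 vs {0.26, 0.19, 0.33, 0.24} → pass.
TC (methods 1·2): 0.48 vs {0.41, 0.26, 0.33, 0.24} → pass.
1 of 3 fail.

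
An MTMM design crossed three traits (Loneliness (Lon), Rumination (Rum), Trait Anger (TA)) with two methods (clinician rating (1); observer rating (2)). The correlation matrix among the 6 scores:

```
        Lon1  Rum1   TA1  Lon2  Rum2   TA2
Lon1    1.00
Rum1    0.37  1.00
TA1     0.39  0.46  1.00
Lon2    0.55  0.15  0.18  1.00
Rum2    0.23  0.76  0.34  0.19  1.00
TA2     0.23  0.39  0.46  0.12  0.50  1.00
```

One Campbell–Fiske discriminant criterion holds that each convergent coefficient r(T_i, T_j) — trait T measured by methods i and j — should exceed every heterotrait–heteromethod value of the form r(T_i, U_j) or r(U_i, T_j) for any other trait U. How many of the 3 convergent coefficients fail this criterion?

Each convergent coefficient versus the relevant comparison correlations:
Lon (methods 1·2): 0.55 vs {0.23, 0.15, 0.23, 0.18} → pass.
Rum (methods 1·2): 0.76 vs {0.15, 0.23, 0.39, 0.34} → pass.
TA (methods 1·2): 0.46 vs {0.18, 0.23, 0.34, 0.39} → pass.
0 of 3 fail.

0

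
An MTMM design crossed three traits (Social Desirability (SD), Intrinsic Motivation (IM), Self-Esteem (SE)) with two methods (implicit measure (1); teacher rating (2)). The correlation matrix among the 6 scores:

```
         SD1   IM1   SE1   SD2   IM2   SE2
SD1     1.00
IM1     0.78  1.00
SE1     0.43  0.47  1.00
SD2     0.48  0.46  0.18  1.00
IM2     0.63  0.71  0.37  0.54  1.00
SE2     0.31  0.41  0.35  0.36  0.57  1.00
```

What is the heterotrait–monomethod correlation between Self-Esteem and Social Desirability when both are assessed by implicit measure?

0.43

Different traits, same method: r(SE1, SD1) = 0.43.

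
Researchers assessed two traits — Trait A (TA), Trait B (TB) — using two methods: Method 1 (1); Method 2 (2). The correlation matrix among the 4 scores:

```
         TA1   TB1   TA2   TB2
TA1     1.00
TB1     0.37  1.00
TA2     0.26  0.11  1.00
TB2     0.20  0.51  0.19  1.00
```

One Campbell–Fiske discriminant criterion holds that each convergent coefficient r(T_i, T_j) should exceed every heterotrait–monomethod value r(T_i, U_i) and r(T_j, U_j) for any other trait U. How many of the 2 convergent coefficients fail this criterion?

1

Convergent coefficients and their comparison sets:
TA (methods 1·2): 0.26 vs {0.37, 0.19} → fail.
TB (methods 1·2): 0.51 vs {0.37, 0.19} → pass.
1 of 2 fail.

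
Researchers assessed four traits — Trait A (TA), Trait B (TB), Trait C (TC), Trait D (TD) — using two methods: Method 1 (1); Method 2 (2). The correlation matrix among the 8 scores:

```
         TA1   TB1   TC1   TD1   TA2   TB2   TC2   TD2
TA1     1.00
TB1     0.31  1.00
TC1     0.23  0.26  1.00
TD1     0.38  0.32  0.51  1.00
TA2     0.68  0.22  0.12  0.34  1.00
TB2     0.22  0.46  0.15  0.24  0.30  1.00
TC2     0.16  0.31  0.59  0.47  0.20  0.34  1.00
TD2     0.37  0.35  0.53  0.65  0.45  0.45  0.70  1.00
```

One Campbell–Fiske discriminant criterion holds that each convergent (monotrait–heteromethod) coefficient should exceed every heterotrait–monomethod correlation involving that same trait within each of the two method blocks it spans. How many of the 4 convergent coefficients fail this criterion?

2

Convergent coefficients and their comparison sets:
TA (methods 1·2): 0.68 vs {0.31, 0.30, 0.23, 0.20, 0.38, 0.45} → pass.
TB (methods 1·2): 0.46 vs {0.31, 0.30, 0.26, 0.34, 0.32, 0.45} → pass.
TC (methods 1·2): 0.59 vs {0.23, 0.20, 0.26, 0.34, 0.51, 0.70} → fail.
TD (methods 1·2): 0.65 vs {0.38, 0.45, 0.32, 0.45, 0.51, 0.70} → fail.
2 of 4 fail.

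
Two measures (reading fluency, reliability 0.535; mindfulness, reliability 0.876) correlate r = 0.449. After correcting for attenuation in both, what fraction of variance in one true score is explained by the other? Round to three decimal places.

0.430

Disattenuated r = 0.449 / √(0.535 × 0.876) = 0.449 / 0.6846 = 0.6559.
Shared true-score variance = 0.6559² = 0.4302 ≈ 0.430.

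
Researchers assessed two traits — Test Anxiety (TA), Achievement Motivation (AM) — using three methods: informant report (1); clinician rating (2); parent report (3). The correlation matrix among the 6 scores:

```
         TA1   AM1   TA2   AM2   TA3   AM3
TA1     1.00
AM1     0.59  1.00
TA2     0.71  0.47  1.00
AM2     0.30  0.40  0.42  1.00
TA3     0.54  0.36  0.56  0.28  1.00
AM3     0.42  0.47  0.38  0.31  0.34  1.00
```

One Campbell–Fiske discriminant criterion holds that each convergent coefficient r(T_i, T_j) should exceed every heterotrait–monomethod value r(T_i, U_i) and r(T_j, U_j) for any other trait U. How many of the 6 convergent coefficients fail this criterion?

4

Each convergent coefficient versus the relevant comparison correlations:
TA (methods 1·2): 0.71 vs {0.59, 0.42} → pass.
TA (methods 1·3): 0.54 vs {0.59, 0.34} → fail.
TA (methods 2·3): 0.56 vs {0.42, 0.34} → pass.
AM (methods 1·2): 0.40 vs {0.59, 0.42} → fail.
AM (methods 1·3): 0.47 vs {0.59, 0.34} → fail.
AM (methods 2·3): 0.31 vs {0.42, 0.34} → fail.
4 of 6 fail.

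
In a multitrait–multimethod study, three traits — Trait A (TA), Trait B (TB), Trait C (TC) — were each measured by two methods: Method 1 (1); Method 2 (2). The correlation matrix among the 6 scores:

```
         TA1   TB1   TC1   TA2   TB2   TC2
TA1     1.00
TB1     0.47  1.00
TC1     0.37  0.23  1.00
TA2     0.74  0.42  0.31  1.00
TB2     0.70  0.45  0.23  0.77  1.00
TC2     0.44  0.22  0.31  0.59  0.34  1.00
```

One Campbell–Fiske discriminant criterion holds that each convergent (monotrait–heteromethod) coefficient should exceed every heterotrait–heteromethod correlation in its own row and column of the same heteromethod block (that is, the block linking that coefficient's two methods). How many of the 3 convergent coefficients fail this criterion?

2

Convergent coefficients and their comparison sets:
TA (methods 1·2): 0.74 vs {0.70, 0.42, 0.44, 0.31} → pass.
TB (methods 1·2): 0.45 vs {0.42, 0.70, 0.22, 0.23} → fail.
TC (methods 1·2): 0.31 vs {0.31, 0.44, 0.23, 0.22} → fail.
2 of 3 fail.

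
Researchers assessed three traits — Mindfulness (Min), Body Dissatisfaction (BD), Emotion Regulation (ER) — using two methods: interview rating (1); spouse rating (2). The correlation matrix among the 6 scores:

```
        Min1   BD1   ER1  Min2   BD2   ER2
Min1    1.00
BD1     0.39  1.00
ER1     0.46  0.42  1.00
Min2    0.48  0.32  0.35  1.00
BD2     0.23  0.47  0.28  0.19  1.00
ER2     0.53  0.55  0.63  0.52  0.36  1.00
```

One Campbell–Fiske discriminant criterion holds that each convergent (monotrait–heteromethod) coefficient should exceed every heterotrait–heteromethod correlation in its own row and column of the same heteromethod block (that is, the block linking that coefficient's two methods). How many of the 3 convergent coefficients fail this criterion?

Checking each validity diagonal entry against its comparison values:
Min (methods 1·2): 0.48 vs {0.23, 0.32, 0.53, 0.35} → fail.
BD (methods 1·2): 0.47 vs {0.32, 0.23, 0.55, 0.28} → fail.
ER (methods 1·2): 0.63 vs {0.35, 0.53, 0.28, 0.55} → pass.
2 of 3 fail.

2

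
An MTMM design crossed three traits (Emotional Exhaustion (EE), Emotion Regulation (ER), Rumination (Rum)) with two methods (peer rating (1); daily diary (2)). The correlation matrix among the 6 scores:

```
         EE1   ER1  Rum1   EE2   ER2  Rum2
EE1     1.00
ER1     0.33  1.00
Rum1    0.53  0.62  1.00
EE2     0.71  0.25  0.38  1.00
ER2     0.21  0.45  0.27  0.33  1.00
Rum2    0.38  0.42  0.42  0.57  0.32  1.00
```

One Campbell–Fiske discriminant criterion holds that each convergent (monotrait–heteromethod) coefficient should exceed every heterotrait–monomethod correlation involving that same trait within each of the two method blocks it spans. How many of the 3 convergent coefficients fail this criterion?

2

Checking each validity diagonal entry against its comparison values:
EE (methods 1·2): 0.71 vs {0.33, 0.33, 0.53, 0.57} → pass.
ER (methods 1·2): 0.45 vs {0.33, 0.33, 0.62, 0.32} → fail.
Rum (methods 1·2): 0.42 vs {0.53, 0.57, 0.62, 0.32} → fail.
2 of 3 fail.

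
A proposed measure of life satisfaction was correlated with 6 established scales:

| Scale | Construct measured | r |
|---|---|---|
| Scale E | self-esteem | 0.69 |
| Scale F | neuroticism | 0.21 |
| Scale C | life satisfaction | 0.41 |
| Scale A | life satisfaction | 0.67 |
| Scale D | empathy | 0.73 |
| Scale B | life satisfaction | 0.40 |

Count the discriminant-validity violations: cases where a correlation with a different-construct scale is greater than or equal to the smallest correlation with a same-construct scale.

Convergent (same construct = life satisfaction): Scale C, Scale A, Scale B.
Smallest convergent = 0.40. Discriminant values: 0.69, 0.21, 0.73; count ≥ 0.40 → 2.

2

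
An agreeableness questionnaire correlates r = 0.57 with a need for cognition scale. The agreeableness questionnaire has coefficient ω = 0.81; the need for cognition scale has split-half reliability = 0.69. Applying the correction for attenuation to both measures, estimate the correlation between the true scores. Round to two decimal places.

0.76

r_true = r_obs / √(r_xx · r_yy) = 0.57 / √(0.81 × 0.69) = 0.57 / √0.5589 = 0.57 / 0.7476 ≈ 0.76.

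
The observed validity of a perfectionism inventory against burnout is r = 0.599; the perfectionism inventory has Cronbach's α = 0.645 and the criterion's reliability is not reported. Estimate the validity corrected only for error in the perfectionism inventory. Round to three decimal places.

Single correction: r_c = r_obs / √r_xx = 0.599 / √0.645 = 0.599 / 0.8031 ≈ 0.746.

0.746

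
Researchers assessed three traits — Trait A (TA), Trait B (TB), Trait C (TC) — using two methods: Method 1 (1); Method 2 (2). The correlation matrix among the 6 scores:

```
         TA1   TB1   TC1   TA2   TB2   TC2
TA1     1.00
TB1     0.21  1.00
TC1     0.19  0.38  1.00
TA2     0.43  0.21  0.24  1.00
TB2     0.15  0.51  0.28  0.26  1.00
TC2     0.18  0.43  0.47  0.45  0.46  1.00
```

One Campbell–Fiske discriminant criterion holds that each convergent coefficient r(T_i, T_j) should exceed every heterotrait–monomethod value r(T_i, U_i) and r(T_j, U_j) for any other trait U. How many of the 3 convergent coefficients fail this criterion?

1

Convergent coefficients and their comparison sets:
TA (methods 1·2): 0.43 vs {0.21, 0.26, 0.19, 0.45} → fail.
TB (methods 1·2): 0.51 vs {0.21, 0.26, 0.38, 0.46} → pass.
TC (methods 1·2): 0.47 vs {0.19, 0.45, 0.38, 0.46} → pass.
1 of 3 fail.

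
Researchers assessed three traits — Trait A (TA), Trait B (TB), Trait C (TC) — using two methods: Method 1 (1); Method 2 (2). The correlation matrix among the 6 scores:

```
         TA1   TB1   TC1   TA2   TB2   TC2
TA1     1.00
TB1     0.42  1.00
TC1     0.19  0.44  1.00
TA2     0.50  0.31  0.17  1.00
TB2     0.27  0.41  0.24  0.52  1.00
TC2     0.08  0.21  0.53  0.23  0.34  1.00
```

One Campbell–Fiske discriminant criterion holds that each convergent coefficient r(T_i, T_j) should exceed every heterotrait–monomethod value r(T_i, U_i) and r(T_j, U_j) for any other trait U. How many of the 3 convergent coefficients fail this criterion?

2

Convergent coefficients and their comparison sets:
TA (methods 1·2): 0.50 vs {0.42, 0.52, 0.19, 0.23} → fail.
TB (methods 1·2): 0.41 vs {0.42, 0.52, 0.44, 0.34} → fail.
TC (methods 1·2): 0.53 vs {0.19, 0.23, 0.44, 0.34} → pass.
2 of 3 fail.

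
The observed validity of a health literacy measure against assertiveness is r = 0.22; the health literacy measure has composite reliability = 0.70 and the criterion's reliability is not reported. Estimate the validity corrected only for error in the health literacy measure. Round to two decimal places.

Single correction: r_c = r_obs / √r_xx = 0.22 / √0.70 = 0.22 / 0.8367 ≈ 0.26.

0.26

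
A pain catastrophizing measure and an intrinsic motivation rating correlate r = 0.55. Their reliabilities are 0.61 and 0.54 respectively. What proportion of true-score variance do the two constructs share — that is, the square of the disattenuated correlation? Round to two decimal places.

Disattenuated r = 0.55 / √(0.61 × 0.54) = 0.55 / 0.5739 = 0.9584.
Shared true-score variance = 0.9584² = 0.9185 ≈ 0.92.

0.92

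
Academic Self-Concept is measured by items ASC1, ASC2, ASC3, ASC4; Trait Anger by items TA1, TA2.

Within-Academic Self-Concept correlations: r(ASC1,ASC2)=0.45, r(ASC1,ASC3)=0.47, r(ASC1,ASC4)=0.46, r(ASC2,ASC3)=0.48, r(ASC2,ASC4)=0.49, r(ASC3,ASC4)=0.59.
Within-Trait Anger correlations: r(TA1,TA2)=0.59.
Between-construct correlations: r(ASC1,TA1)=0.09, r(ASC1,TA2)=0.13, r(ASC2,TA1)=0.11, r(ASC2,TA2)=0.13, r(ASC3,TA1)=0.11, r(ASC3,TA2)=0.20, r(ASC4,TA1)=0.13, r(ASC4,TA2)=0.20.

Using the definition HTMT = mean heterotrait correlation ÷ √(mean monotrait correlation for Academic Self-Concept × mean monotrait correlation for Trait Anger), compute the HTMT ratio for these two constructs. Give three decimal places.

0.256

Mean heterotrait r = 1.10/8 = 0.1375.
Mean within-ASC = 2.94/6 = 0.4900; mean within-TA = 0.59/1 = 0.5900.
Geometric mean = √(0.4900 × 0.5900) = 0.5377.
HTMT = 0.1375 / 0.5377 = 0.256.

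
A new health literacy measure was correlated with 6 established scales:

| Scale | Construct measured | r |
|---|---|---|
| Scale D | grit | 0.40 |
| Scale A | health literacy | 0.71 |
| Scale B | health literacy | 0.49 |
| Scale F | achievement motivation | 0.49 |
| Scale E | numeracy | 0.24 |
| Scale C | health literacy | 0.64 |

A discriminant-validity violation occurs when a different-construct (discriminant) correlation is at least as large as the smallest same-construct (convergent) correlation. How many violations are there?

Convergent (same construct = health literacy): Scale A, Scale B, Scale C.
Smallest convergent = 0.49. Discriminant values: 0.40, 0.49, 0.24; count ≥ 0.49 → 1.

1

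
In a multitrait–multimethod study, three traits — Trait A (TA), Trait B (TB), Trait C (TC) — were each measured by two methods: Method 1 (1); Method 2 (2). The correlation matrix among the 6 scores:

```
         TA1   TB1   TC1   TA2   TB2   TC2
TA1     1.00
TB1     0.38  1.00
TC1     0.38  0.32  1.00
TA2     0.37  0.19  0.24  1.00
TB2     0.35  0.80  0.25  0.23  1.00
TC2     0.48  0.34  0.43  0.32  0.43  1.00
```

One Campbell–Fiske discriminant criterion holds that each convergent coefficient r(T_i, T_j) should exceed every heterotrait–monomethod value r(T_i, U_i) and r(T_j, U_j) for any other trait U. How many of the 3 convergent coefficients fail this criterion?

2

Convergent coefficients and their comparison sets:
TA (methods 1·2): 0.37 vs {0.38, 0.23, 0.38, 0.32} → fail.
TB (methods 1·2): 0.80 vs {0.38, 0.23, 0.32, 0.43} → pass.
TC (methods 1·2): 0.43 vs {0.38, 0.32, 0.32, 0.43} → fail.
2 of 3 fail.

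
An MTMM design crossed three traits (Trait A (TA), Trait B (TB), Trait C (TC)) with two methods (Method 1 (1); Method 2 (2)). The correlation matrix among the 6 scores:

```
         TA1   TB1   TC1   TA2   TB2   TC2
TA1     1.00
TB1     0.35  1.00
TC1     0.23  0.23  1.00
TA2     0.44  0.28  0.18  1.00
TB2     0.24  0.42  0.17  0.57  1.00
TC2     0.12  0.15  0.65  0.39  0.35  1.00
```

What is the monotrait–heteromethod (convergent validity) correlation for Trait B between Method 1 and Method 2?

Same trait (TB), different methods: r(TB1, TB2) = 0.42.

0.42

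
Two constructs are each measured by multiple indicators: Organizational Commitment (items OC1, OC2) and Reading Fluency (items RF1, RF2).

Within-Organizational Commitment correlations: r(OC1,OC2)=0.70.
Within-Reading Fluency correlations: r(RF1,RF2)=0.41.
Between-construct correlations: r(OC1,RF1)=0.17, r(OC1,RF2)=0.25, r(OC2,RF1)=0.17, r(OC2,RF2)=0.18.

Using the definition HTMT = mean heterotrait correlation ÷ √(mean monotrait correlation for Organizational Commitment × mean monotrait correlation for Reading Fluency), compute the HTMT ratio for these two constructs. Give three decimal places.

0.359

Mean heterotrait r = 0.77/4 = 0.1925.
Mean within-OC = 0.70/1 = 0.7000; mean within-RF = 0.41/1 = 0.4100.
Geometric mean = √(0.7000 × 0.4100) = 0.5357.
HTMT = 0.1925 / 0.5357 = 0.359.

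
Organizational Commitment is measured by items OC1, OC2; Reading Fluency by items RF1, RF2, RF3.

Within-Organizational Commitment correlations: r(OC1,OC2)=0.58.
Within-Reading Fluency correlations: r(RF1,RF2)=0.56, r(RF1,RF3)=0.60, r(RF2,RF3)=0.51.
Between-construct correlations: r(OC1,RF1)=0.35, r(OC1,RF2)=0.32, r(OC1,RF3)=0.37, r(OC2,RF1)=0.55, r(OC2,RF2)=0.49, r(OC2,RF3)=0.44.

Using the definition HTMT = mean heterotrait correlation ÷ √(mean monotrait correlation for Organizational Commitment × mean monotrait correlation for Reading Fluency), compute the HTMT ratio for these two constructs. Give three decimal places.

0.739

Mean heterotrait r = 2.52/6 = 0.4200.
Mean within-OC = 0.58/1 = 0.5800; mean within-RF = 1.67/3 = 0.5567.
Geometric mean = √(0.5800 × 0.5567) = 0.5682.
HTMT = 0.4200 / 0.5682 = 0.739.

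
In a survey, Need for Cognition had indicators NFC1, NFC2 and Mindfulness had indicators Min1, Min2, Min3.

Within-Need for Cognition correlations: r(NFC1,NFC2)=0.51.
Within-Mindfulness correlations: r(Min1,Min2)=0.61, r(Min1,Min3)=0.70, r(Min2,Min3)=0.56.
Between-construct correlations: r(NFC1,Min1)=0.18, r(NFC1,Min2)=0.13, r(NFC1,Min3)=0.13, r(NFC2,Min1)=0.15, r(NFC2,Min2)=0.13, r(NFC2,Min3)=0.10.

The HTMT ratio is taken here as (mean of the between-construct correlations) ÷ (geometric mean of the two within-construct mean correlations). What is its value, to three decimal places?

0.242

Between-construct mean = 0.82/6 = 0.1367.
Mean within-NFC = 0.51/1 = 0.5100; mean within-Min = 1.87/3 = 0.6233.
Geometric mean = √(0.5100 × 0.6233) = 0.5638.
HTMT = 0.1367 / 0.5638 = 0.242.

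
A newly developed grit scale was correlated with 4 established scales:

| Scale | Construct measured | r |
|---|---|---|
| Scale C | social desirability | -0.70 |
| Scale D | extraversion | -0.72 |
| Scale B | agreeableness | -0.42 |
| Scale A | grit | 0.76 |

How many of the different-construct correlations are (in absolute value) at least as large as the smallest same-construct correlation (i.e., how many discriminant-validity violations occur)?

Convergent (same construct = grit): Scale A.
Smallest convergent = 0.76. Discriminant |r|: 0.70, 0.72, 0.42; count ≥ 0.76 → 0.

0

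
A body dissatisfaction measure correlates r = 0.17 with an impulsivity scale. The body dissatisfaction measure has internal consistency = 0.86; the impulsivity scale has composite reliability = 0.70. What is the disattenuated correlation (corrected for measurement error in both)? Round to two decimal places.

r_true = r_obs / √(r_xx · r_yy) = 0.17 / √(0.86 × 0.70) = 0.17 / √0.6020 = 0.17 / 0.7759 ≈ 0.22.

0.22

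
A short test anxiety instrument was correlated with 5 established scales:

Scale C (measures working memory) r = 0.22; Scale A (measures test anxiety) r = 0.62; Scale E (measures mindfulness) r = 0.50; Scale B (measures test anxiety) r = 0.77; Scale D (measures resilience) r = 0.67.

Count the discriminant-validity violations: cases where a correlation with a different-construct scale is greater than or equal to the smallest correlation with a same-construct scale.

1

Convergent (same construct = test anxiety): Scale A, Scale B.
Smallest convergent = 0.62. Discriminant values: 0.22, 0.50, 0.67; count ≥ 0.62 → 1.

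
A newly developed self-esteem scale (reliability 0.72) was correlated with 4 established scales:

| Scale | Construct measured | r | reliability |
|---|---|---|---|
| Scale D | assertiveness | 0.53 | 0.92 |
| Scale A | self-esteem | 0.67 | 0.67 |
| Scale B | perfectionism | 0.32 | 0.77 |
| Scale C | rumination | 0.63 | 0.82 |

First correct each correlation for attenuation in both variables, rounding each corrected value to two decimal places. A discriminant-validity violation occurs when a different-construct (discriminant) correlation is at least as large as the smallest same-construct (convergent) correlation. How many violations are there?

0

Disattenuated r (r / √(r_scale · r_new)):
  Scale D (disc): 0.53 / √(0.92·0.72) = 0.65
  Scale A (conv): 0.67 / √(0.67·0.72) = 0.96
  Scale B (disc): 0.32 / √(0.77·0.72) = 0.43
  Scale C (disc): 0.63 / √(0.82·0.72) = 0.82
Smallest convergent = 0.96. Discriminant values: 0.65, 0.43, 0.82; count ≥ 0.96 → 0.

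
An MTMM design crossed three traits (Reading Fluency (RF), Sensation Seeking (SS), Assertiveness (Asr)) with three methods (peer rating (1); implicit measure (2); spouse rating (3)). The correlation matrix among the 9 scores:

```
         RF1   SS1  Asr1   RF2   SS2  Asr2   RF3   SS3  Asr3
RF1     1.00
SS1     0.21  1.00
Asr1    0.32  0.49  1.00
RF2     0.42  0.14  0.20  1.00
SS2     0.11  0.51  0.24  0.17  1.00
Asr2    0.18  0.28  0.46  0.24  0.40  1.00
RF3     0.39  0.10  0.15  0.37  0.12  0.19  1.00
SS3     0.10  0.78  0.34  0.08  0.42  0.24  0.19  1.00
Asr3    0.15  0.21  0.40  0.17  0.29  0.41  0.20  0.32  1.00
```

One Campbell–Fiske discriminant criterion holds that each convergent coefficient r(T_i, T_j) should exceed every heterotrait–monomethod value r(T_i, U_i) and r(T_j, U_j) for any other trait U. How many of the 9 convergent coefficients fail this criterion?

2

Convergent coefficients and their comparison sets:
RF (methods 1·2): 0.42 vs {0.21, 0.17, 0.32, 0.24} → pass.
RF (methods 1·3): 0.39 vs {0.21, 0.19, 0.32, 0.20} → pass.
RF (methods 2·3): 0.37 vs {0.17, 0.19, 0.24, 0.20} → pass.
SS (methods 1·2): 0.51 vs {0.21, 0.17, 0.49, 0.40} → pass.
SS (methods 1·3): 0.78 vs {0.21, 0.19, 0.49, 0.32} → pass.
SS (methods 2·3): 0.42 vs {0.17, 0.19, 0.40, 0.32} → pass.
Asr (methods 1·2): 0.46 vs {0.32, 0.24, 0.49, 0.40} → fail.
Asr (methods 1·3): 0.40 vs {0.32, 0.20, 0.49, 0.32} → fail.
Asr (methods 2·3): 0.41 vs {0.24, 0.20, 0.40, 0.32} → pass.
2 of 9 fail.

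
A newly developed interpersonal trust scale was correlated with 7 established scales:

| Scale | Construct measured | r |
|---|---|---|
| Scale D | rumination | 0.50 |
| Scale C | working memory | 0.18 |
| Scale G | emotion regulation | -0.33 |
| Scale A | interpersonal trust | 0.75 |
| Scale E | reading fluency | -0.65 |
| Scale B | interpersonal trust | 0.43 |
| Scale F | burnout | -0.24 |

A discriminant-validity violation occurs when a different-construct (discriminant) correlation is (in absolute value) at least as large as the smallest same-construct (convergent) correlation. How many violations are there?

2

Convergent (same construct = interpersonal trust): Scale A, Scale B.
Smallest convergent = 0.43. Discriminant |r|: 0.50, 0.18, 0.33, 0.65, 0.24; count ≥ 0.43 → 2.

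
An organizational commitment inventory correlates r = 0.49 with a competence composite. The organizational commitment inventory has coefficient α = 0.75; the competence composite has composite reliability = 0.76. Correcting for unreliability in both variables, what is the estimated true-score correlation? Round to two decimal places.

r_true = r_obs / √(r_xx · r_yy) = 0.49 / √(0.75 × 0.76) = 0.49 / √0.5700 = 0.49 / 0.7550 ≈ 0.65.

0.65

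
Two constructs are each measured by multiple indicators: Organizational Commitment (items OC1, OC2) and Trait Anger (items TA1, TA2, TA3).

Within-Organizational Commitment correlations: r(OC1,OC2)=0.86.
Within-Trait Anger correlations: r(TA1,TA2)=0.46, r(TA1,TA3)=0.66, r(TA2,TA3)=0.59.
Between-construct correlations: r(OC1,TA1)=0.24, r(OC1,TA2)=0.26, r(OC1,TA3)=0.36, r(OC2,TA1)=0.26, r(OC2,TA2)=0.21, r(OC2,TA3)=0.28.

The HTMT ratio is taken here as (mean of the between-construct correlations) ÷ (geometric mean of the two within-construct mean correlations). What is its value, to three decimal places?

0.383

Between-construct mean = 1.61/6 = 0.2683.
Mean within-OC = 0.86/1 = 0.8600; mean within-TA = 1.71/3 = 0.5700.
Geometric mean = √(0.8600 × 0.5700) = 0.7001.
HTMT = 0.2683 / 0.7001 = 0.383.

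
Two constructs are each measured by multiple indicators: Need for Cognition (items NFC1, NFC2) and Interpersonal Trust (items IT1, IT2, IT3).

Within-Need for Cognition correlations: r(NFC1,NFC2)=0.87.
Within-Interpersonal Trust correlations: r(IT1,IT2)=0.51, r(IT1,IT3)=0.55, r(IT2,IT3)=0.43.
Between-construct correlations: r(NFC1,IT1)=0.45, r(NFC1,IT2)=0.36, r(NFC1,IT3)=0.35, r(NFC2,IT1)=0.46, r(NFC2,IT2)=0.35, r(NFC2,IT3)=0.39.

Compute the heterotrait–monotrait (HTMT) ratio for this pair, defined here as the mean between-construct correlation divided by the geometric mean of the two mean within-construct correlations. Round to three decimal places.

Mean heterotrait r = 2.36/6 = 0.3933.
Mean within-NFC = 0.87/1 = 0.8700; mean within-IT = 1.49/3 = 0.4967.
Geometric mean = √(0.8700 × 0.4967) = 0.6574.
HTMT = 0.3933 / 0.6574 = 0.598.

0.598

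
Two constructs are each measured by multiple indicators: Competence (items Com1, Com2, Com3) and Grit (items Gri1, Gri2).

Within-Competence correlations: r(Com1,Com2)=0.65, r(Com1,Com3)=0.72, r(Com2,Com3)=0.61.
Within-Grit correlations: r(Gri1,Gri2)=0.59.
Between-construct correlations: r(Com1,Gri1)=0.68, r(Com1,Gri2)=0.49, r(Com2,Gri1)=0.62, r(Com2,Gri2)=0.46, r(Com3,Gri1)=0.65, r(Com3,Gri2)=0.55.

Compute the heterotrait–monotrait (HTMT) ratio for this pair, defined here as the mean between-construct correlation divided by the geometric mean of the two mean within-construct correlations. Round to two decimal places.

Mean heterotrait r = 3.45/6 = 0.5750.
Mean within-Com = 1.98/3 = 0.6600; mean within-Gri = 0.59/1 = 0.5900.
Geometric mean = √(0.6600 × 0.5900) = 0.6240.
HTMT = 0.5750 / 0.6240 = 0.92.

0.92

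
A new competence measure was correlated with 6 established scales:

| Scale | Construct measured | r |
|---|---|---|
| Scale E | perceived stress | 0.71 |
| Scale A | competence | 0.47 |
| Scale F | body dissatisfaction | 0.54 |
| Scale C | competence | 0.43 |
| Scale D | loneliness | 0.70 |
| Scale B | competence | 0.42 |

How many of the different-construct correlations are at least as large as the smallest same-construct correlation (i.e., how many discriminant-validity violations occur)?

Convergent (same construct = competence): Scale A, Scale C, Scale B.
Smallest convergent = 0.42. Discriminant values: 0.71, 0.54, 0.70; count ≥ 0.42 → 3.

3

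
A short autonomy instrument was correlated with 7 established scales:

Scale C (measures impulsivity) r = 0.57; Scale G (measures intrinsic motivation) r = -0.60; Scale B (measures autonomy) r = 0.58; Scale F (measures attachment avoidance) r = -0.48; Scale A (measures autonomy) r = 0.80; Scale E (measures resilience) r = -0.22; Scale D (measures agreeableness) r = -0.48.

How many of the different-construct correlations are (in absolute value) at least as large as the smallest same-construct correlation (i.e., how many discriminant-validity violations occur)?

1

Convergent (same construct = autonomy): Scale B, Scale A.
Smallest convergent = 0.58. Discriminant |r|: 0.57, 0.60, 0.48, 0.22, 0.48; count ≥ 0.58 → 1.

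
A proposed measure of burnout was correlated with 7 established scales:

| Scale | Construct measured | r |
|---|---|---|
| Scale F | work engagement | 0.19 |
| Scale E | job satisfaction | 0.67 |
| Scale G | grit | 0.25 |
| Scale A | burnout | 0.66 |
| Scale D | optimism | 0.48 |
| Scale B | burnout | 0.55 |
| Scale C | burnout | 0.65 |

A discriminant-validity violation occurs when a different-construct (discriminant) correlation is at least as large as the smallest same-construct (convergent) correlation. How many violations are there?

1

Convergent (same construct = burnout): Scale A, Scale B, Scale C.
Smallest convergent = 0.55. Discriminant values: 0.19, 0.67, 0.25, 0.48; count ≥ 0.55 → 1.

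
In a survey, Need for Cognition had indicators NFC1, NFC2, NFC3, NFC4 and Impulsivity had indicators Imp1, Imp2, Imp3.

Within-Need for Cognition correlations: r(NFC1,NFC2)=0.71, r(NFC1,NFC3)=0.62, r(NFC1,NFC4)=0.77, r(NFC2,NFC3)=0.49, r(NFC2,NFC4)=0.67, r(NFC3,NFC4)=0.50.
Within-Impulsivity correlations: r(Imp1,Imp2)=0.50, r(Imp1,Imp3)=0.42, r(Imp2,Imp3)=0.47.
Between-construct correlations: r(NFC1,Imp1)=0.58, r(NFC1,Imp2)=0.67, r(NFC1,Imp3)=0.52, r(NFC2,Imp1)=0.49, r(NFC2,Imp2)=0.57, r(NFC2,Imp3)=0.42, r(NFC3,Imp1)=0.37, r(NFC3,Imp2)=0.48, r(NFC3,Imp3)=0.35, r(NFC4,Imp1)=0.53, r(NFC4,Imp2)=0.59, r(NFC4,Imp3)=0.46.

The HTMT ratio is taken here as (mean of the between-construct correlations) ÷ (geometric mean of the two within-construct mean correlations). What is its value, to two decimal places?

0.93

Mean between = 6.03/12 = 0.5025.
Mean within-NFC = 3.76/6 = 0.6267; mean within-Imp = 1.39/3 = 0.4633.
Geometric mean = √(0.6267 × 0.4633) = 0.5388.
HTMT = 0.5025 / 0.5388 = 0.93.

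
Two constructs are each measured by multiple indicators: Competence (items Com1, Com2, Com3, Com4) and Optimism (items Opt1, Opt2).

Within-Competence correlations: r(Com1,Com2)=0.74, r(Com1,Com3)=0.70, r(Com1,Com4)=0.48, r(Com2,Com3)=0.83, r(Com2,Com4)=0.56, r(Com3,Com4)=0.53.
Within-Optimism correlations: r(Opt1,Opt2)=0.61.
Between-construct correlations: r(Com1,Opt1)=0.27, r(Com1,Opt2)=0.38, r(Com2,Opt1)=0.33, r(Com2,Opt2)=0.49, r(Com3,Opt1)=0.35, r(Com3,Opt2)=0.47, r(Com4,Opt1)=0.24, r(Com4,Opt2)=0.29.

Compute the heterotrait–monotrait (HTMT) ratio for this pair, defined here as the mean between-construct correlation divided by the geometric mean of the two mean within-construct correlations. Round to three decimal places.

Mean between = 2.82/8 = 0.3525.
Mean within-Com = 3.84/6 = 0.6400; mean within-Opt = 0.61/1 = 0.6100.
Geometric mean = √(0.6400 × 0.6100) = 0.6248.
HTMT = 0.3525 / 0.6248 = 0.564.

0.564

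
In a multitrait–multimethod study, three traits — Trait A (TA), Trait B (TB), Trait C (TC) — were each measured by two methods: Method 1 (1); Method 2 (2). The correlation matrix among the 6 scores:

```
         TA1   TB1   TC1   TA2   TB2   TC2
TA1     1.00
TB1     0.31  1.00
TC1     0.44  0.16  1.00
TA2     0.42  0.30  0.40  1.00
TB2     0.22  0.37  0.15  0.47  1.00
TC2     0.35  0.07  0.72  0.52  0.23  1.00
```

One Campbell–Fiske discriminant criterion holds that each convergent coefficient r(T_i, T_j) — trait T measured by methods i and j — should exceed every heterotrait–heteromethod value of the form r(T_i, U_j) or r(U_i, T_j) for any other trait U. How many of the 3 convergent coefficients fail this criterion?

Checking each validity diagonal entry against its comparison values:
TA (methods 1·2): 0.42 vs {0.22, 0.30, 0.35, 0.40} → pass.
TB (methods 1·2): 0.37 vs {0.30, 0.22, 0.07, 0.15} → pass.
TC (methods 1·2): 0.72 vs {0.40, 0.35, 0.15, 0.07} → pass.
0 of 3 fail.

0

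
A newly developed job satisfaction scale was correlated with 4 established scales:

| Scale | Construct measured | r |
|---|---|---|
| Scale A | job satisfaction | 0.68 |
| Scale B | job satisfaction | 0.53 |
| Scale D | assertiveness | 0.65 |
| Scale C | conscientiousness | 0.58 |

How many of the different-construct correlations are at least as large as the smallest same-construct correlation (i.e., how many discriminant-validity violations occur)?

Convergent (same construct = job satisfaction): Scale A, Scale B.
Smallest convergent = 0.53. Discriminant values: 0.65, 0.58; count ≥ 0.53 → 2.

2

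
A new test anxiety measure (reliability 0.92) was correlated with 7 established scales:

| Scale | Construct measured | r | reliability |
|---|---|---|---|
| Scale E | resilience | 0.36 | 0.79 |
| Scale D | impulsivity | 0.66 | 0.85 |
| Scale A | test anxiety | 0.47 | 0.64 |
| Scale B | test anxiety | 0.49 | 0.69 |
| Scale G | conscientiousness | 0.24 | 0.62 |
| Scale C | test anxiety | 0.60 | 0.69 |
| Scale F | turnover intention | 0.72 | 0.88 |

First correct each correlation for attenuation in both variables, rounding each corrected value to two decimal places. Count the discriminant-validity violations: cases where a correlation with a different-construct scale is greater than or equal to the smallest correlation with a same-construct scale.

2

Disattenuated r (r / √(r_scale · r_new)):
  Scale E (disc): 0.36 / √(0.79·0.92) = 0.42
  Scale D (disc): 0.66 / √(0.85·0.92) = 0.75
  Scale A (conv): 0.47 / √(0.64·0.92) = 0.61
  Scale B (conv): 0.49 / √(0.69·0.92) = 0.62
  Scale G (disc): 0.24 / √(0.62·0.92) = 0.32
  Scale C (conv): 0.60 / √(0.69·0.92) = 0.75
  Scale F (disc): 0.72 / √(0.88·0.92) = 0.80
Smallest convergent = 0.61. Discriminant values: 0.42, 0.75, 0.32, 0.80; count ≥ 0.61 → 2.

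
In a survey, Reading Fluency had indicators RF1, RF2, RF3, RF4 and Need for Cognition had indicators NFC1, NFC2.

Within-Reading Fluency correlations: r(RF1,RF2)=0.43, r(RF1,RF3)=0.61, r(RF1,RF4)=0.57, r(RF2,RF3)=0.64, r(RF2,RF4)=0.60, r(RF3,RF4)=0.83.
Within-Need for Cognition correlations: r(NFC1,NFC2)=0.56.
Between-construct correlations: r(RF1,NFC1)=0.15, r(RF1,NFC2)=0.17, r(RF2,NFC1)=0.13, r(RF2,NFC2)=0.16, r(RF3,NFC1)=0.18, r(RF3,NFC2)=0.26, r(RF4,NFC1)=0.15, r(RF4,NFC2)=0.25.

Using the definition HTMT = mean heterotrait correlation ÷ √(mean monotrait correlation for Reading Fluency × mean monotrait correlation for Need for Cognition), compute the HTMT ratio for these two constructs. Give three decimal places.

Mean heterotrait r = 1.45/8 = 0.1813.
Mean within-RF = 3.68/6 = 0.6133; mean within-NFC = 0.56/1 = 0.5600.
Geometric mean = √(0.6133 × 0.5600) = 0.5860.
HTMT = 0.1813 / 0.5860 = 0.309.

0.309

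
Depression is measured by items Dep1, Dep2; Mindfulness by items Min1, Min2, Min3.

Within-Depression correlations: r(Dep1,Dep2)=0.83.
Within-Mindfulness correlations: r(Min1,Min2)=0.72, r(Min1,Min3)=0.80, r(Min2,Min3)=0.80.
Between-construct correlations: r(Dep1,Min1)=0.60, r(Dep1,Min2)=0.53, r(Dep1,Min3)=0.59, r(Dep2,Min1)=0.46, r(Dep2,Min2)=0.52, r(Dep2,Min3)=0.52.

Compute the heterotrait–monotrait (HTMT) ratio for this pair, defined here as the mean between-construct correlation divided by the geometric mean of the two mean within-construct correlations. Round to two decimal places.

Mean heterotrait r = 3.22/6 = 0.5367.
Mean within-Dep = 0.83/1 = 0.8300; mean within-Min = 2.32/3 = 0.7733.
Geometric mean = √(0.8300 × 0.7733) = 0.8011.
HTMT = 0.5367 / 0.8011 = 0.67.

0.67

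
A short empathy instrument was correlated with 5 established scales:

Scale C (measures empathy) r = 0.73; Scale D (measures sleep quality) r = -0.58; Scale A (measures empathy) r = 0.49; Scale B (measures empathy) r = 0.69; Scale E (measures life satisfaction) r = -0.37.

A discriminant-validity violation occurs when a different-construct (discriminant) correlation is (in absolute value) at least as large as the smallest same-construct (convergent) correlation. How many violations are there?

1

Convergent (same construct = empathy): Scale C, Scale A, Scale B.
Smallest convergent = 0.49. Discriminant |r|: 0.58, 0.37; count ≥ 0.49 → 1.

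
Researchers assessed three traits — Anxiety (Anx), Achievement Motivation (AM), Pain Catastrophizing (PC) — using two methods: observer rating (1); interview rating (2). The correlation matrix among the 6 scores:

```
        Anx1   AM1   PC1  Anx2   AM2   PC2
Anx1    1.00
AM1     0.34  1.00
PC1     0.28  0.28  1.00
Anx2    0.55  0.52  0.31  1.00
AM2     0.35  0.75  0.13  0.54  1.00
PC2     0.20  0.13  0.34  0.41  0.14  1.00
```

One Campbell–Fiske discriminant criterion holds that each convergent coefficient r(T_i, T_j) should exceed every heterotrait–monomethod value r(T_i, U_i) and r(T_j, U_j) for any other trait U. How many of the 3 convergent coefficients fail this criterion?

1

Convergent coefficients and their comparison sets:
Anx (methods 1·2): 0.55 vs {0.34, 0.54, 0.28, 0.41} → pass.
AM (methods 1·2): 0.75 vs {0.34, 0.54, 0.28, 0.14} → pass.
PC (methods 1·2): 0.34 vs {0.28, 0.41, 0.28, 0.14} → fail.
1 of 3 fail.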